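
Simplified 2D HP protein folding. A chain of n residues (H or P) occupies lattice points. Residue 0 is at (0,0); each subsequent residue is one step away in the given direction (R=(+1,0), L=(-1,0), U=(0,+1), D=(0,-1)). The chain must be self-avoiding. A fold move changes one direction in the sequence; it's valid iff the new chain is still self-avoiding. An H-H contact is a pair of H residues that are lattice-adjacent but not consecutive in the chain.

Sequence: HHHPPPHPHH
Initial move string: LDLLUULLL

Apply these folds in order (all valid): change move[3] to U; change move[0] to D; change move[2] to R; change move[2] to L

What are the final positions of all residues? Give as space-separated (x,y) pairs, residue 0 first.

Initial moves: LDLLUULLL
Fold: move[3]->U => LDLUUULLL (positions: [(0, 0), (-1, 0), (-1, -1), (-2, -1), (-2, 0), (-2, 1), (-2, 2), (-3, 2), (-4, 2), (-5, 2)])
Fold: move[0]->D => DDLUUULLL (positions: [(0, 0), (0, -1), (0, -2), (-1, -2), (-1, -1), (-1, 0), (-1, 1), (-2, 1), (-3, 1), (-4, 1)])
Fold: move[2]->R => DDRUUULLL (positions: [(0, 0), (0, -1), (0, -2), (1, -2), (1, -1), (1, 0), (1, 1), (0, 1), (-1, 1), (-2, 1)])
Fold: move[2]->L => DDLUUULLL (positions: [(0, 0), (0, -1), (0, -2), (-1, -2), (-1, -1), (-1, 0), (-1, 1), (-2, 1), (-3, 1), (-4, 1)])

Answer: (0,0) (0,-1) (0,-2) (-1,-2) (-1,-1) (-1,0) (-1,1) (-2,1) (-3,1) (-4,1)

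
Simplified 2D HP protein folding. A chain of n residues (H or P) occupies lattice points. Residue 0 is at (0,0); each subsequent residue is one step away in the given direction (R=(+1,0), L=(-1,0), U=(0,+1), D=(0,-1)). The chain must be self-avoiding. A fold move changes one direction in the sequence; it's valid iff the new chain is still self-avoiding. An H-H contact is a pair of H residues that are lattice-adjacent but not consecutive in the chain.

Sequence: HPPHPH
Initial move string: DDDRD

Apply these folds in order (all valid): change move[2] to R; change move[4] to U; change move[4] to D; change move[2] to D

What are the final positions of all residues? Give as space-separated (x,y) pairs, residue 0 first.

Initial moves: DDDRD
Fold: move[2]->R => DDRRD (positions: [(0, 0), (0, -1), (0, -2), (1, -2), (2, -2), (2, -3)])
Fold: move[4]->U => DDRRU (positions: [(0, 0), (0, -1), (0, -2), (1, -2), (2, -2), (2, -1)])
Fold: move[4]->D => DDRRD (positions: [(0, 0), (0, -1), (0, -2), (1, -2), (2, -2), (2, -3)])
Fold: move[2]->D => DDDRD (positions: [(0, 0), (0, -1), (0, -2), (0, -3), (1, -3), (1, -4)])

Answer: (0,0) (0,-1) (0,-2) (0,-3) (1,-3) (1,-4)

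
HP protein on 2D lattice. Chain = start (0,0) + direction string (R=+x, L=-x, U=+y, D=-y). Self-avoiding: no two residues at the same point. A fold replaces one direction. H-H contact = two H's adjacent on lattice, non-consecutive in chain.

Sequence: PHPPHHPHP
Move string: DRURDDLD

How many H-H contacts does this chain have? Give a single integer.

Positions: [(0, 0), (0, -1), (1, -1), (1, 0), (2, 0), (2, -1), (2, -2), (1, -2), (1, -3)]
No H-H contacts found.

Answer: 0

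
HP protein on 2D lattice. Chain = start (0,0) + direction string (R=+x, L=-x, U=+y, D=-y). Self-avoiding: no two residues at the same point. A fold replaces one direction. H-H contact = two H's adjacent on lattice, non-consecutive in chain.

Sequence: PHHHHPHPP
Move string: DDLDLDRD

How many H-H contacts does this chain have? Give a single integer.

Answer: 0

Derivation:
Positions: [(0, 0), (0, -1), (0, -2), (-1, -2), (-1, -3), (-2, -3), (-2, -4), (-1, -4), (-1, -5)]
No H-H contacts found.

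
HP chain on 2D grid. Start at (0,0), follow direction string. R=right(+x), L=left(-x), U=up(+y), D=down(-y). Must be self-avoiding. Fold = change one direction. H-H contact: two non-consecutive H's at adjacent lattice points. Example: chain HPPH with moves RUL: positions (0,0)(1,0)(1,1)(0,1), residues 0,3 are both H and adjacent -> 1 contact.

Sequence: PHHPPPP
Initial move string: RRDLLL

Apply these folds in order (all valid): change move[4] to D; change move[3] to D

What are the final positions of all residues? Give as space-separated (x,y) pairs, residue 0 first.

Initial moves: RRDLLL
Fold: move[4]->D => RRDLDL (positions: [(0, 0), (1, 0), (2, 0), (2, -1), (1, -1), (1, -2), (0, -2)])
Fold: move[3]->D => RRDDDL (positions: [(0, 0), (1, 0), (2, 0), (2, -1), (2, -2), (2, -3), (1, -3)])

Answer: (0,0) (1,0) (2,0) (2,-1) (2,-2) (2,-3) (1,-3)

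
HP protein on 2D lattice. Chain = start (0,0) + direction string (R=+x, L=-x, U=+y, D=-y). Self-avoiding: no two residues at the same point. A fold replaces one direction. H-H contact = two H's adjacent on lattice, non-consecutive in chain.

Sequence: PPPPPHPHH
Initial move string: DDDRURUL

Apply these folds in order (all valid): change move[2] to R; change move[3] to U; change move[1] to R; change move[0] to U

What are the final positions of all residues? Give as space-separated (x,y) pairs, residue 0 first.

Initial moves: DDDRURUL
Fold: move[2]->R => DDRRURUL (positions: [(0, 0), (0, -1), (0, -2), (1, -2), (2, -2), (2, -1), (3, -1), (3, 0), (2, 0)])
Fold: move[3]->U => DDRUURUL (positions: [(0, 0), (0, -1), (0, -2), (1, -2), (1, -1), (1, 0), (2, 0), (2, 1), (1, 1)])
Fold: move[1]->R => DRRUURUL (positions: [(0, 0), (0, -1), (1, -1), (2, -1), (2, 0), (2, 1), (3, 1), (3, 2), (2, 2)])
Fold: move[0]->U => URRUURUL (positions: [(0, 0), (0, 1), (1, 1), (2, 1), (2, 2), (2, 3), (3, 3), (3, 4), (2, 4)])

Answer: (0,0) (0,1) (1,1) (2,1) (2,2) (2,3) (3,3) (3,4) (2,4)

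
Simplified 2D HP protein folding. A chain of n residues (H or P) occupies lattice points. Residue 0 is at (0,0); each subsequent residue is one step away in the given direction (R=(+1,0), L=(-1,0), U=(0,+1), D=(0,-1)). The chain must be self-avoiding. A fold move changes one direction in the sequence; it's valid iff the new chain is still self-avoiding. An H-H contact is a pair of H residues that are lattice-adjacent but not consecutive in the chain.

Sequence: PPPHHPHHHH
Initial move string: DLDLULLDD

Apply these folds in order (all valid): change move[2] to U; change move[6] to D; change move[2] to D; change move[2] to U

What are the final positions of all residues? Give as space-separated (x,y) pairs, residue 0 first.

Initial moves: DLDLULLDD
Fold: move[2]->U => DLULULLDD (positions: [(0, 0), (0, -1), (-1, -1), (-1, 0), (-2, 0), (-2, 1), (-3, 1), (-4, 1), (-4, 0), (-4, -1)])
Fold: move[6]->D => DLULULDDD (positions: [(0, 0), (0, -1), (-1, -1), (-1, 0), (-2, 0), (-2, 1), (-3, 1), (-3, 0), (-3, -1), (-3, -2)])
Fold: move[2]->D => DLDLULDDD (positions: [(0, 0), (0, -1), (-1, -1), (-1, -2), (-2, -2), (-2, -1), (-3, -1), (-3, -2), (-3, -3), (-3, -4)])
Fold: move[2]->U => DLULULDDD (positions: [(0, 0), (0, -1), (-1, -1), (-1, 0), (-2, 0), (-2, 1), (-3, 1), (-3, 0), (-3, -1), (-3, -2)])

Answer: (0,0) (0,-1) (-1,-1) (-1,0) (-2,0) (-2,1) (-3,1) (-3,0) (-3,-1) (-3,-2)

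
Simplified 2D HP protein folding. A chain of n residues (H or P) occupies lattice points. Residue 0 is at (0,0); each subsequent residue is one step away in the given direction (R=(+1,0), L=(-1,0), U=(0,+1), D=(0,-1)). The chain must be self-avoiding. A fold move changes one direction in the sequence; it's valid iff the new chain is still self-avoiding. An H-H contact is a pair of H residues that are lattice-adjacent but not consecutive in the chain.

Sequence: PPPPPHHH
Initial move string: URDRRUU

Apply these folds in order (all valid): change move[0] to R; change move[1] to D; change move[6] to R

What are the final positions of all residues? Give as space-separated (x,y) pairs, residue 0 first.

Initial moves: URDRRUU
Fold: move[0]->R => RRDRRUU (positions: [(0, 0), (1, 0), (2, 0), (2, -1), (3, -1), (4, -1), (4, 0), (4, 1)])
Fold: move[1]->D => RDDRRUU (positions: [(0, 0), (1, 0), (1, -1), (1, -2), (2, -2), (3, -2), (3, -1), (3, 0)])
Fold: move[6]->R => RDDRRUR (positions: [(0, 0), (1, 0), (1, -1), (1, -2), (2, -2), (3, -2), (3, -1), (4, -1)])

Answer: (0,0) (1,0) (1,-1) (1,-2) (2,-2) (3,-2) (3,-1) (4,-1)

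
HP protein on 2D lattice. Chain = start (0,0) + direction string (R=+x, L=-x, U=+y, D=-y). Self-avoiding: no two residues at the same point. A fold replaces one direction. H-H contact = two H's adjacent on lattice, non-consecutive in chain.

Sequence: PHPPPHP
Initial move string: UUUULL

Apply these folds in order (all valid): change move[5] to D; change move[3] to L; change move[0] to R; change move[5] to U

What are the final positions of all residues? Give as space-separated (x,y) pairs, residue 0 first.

Initial moves: UUUULL
Fold: move[5]->D => UUUULD (positions: [(0, 0), (0, 1), (0, 2), (0, 3), (0, 4), (-1, 4), (-1, 3)])
Fold: move[3]->L => UUULLD (positions: [(0, 0), (0, 1), (0, 2), (0, 3), (-1, 3), (-2, 3), (-2, 2)])
Fold: move[0]->R => RUULLD (positions: [(0, 0), (1, 0), (1, 1), (1, 2), (0, 2), (-1, 2), (-1, 1)])
Fold: move[5]->U => RUULLU (positions: [(0, 0), (1, 0), (1, 1), (1, 2), (0, 2), (-1, 2), (-1, 3)])

Answer: (0,0) (1,0) (1,1) (1,2) (0,2) (-1,2) (-1,3)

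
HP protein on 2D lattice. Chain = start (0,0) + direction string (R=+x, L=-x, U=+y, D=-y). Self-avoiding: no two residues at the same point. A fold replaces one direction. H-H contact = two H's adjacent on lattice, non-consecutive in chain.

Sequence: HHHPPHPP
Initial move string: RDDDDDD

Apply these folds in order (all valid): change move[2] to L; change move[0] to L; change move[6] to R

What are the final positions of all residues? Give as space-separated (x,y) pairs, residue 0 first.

Answer: (0,0) (-1,0) (-1,-1) (-2,-1) (-2,-2) (-2,-3) (-2,-4) (-1,-4)

Derivation:
Initial moves: RDDDDDD
Fold: move[2]->L => RDLDDDD (positions: [(0, 0), (1, 0), (1, -1), (0, -1), (0, -2), (0, -3), (0, -4), (0, -5)])
Fold: move[0]->L => LDLDDDD (positions: [(0, 0), (-1, 0), (-1, -1), (-2, -1), (-2, -2), (-2, -3), (-2, -4), (-2, -5)])
Fold: move[6]->R => LDLDDDR (positions: [(0, 0), (-1, 0), (-1, -1), (-2, -1), (-2, -2), (-2, -3), (-2, -4), (-1, -4)])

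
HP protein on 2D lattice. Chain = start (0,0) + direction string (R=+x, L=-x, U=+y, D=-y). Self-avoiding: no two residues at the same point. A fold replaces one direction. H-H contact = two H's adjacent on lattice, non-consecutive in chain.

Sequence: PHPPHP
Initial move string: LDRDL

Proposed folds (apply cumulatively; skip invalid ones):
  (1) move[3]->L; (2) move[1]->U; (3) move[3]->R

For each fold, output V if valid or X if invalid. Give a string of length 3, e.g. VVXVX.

Initial: LDRDL -> [(0, 0), (-1, 0), (-1, -1), (0, -1), (0, -2), (-1, -2)]
Fold 1: move[3]->L => LDRLL INVALID (collision), skipped
Fold 2: move[1]->U => LURDL INVALID (collision), skipped
Fold 3: move[3]->R => LDRRL INVALID (collision), skipped

Answer: XXX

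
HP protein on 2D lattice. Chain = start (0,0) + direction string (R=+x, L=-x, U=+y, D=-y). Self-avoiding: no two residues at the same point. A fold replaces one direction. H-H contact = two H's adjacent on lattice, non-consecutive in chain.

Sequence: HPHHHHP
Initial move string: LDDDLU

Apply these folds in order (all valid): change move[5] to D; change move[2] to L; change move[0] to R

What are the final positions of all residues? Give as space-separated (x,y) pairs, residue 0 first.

Initial moves: LDDDLU
Fold: move[5]->D => LDDDLD (positions: [(0, 0), (-1, 0), (-1, -1), (-1, -2), (-1, -3), (-2, -3), (-2, -4)])
Fold: move[2]->L => LDLDLD (positions: [(0, 0), (-1, 0), (-1, -1), (-2, -1), (-2, -2), (-3, -2), (-3, -3)])
Fold: move[0]->R => RDLDLD (positions: [(0, 0), (1, 0), (1, -1), (0, -1), (0, -2), (-1, -2), (-1, -3)])

Answer: (0,0) (1,0) (1,-1) (0,-1) (0,-2) (-1,-2) (-1,-3)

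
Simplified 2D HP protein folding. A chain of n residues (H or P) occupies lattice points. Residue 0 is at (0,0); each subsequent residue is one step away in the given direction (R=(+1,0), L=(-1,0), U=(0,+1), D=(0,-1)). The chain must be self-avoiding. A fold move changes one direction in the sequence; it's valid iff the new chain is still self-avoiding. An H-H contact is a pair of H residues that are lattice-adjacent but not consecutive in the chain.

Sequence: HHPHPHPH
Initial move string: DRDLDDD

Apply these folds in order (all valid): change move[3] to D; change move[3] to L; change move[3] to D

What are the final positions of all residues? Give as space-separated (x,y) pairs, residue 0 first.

Answer: (0,0) (0,-1) (1,-1) (1,-2) (1,-3) (1,-4) (1,-5) (1,-6)

Derivation:
Initial moves: DRDLDDD
Fold: move[3]->D => DRDDDDD (positions: [(0, 0), (0, -1), (1, -1), (1, -2), (1, -3), (1, -4), (1, -5), (1, -6)])
Fold: move[3]->L => DRDLDDD (positions: [(0, 0), (0, -1), (1, -1), (1, -2), (0, -2), (0, -3), (0, -4), (0, -5)])
Fold: move[3]->D => DRDDDDD (positions: [(0, 0), (0, -1), (1, -1), (1, -2), (1, -3), (1, -4), (1, -5), (1, -6)])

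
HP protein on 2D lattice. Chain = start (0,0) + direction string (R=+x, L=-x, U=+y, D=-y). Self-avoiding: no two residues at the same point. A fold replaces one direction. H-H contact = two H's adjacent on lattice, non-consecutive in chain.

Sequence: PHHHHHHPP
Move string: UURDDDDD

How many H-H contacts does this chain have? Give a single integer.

Answer: 1

Derivation:
Positions: [(0, 0), (0, 1), (0, 2), (1, 2), (1, 1), (1, 0), (1, -1), (1, -2), (1, -3)]
H-H contact: residue 1 @(0,1) - residue 4 @(1, 1)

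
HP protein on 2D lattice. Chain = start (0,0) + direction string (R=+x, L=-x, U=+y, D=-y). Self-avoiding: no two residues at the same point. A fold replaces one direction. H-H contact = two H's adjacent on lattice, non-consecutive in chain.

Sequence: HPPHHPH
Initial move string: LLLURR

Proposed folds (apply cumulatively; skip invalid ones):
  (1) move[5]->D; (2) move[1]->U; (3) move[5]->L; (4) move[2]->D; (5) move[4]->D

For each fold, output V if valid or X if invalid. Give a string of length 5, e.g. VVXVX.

Initial: LLLURR -> [(0, 0), (-1, 0), (-2, 0), (-3, 0), (-3, 1), (-2, 1), (-1, 1)]
Fold 1: move[5]->D => LLLURD INVALID (collision), skipped
Fold 2: move[1]->U => LULURR VALID
Fold 3: move[5]->L => LULURL INVALID (collision), skipped
Fold 4: move[2]->D => LUDURR INVALID (collision), skipped
Fold 5: move[4]->D => LULUDR INVALID (collision), skipped

Answer: XVXXX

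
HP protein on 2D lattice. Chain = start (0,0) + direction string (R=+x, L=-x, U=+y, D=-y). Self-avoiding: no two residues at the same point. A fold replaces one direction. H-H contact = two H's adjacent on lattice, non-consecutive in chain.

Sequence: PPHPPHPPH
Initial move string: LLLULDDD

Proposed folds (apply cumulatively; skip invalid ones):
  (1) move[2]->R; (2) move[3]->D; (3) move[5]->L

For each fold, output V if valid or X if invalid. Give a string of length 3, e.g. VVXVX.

Initial: LLLULDDD -> [(0, 0), (-1, 0), (-2, 0), (-3, 0), (-3, 1), (-4, 1), (-4, 0), (-4, -1), (-4, -2)]
Fold 1: move[2]->R => LLRULDDD INVALID (collision), skipped
Fold 2: move[3]->D => LLLDLDDD VALID
Fold 3: move[5]->L => LLLDLLDD VALID

Answer: XVV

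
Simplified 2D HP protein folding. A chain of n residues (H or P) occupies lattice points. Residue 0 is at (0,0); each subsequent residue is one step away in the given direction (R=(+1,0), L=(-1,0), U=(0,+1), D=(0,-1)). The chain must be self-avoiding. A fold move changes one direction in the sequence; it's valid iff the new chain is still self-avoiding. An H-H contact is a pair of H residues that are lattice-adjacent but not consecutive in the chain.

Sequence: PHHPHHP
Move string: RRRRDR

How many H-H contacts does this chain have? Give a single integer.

Positions: [(0, 0), (1, 0), (2, 0), (3, 0), (4, 0), (4, -1), (5, -1)]
No H-H contacts found.

Answer: 0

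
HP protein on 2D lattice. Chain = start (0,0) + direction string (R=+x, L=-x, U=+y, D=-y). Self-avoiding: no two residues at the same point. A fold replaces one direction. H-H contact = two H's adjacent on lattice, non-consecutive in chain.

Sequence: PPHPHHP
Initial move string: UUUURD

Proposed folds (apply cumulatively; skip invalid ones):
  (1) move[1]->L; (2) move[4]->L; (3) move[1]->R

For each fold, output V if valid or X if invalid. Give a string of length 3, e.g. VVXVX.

Answer: VVV

Derivation:
Initial: UUUURD -> [(0, 0), (0, 1), (0, 2), (0, 3), (0, 4), (1, 4), (1, 3)]
Fold 1: move[1]->L => ULUURD VALID
Fold 2: move[4]->L => ULUULD VALID
Fold 3: move[1]->R => URUULD VALID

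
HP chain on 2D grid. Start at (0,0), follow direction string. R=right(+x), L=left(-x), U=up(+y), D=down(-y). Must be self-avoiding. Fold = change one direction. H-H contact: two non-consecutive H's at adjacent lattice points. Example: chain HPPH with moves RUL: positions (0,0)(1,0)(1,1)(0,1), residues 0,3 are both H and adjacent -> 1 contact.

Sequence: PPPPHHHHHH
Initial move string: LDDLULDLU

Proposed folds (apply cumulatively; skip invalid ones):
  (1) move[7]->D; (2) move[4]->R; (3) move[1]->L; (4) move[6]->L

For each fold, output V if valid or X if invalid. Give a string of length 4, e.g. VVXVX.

Answer: XXVV

Derivation:
Initial: LDDLULDLU -> [(0, 0), (-1, 0), (-1, -1), (-1, -2), (-2, -2), (-2, -1), (-3, -1), (-3, -2), (-4, -2), (-4, -1)]
Fold 1: move[7]->D => LDDLULDDU INVALID (collision), skipped
Fold 2: move[4]->R => LDDLRLDLU INVALID (collision), skipped
Fold 3: move[1]->L => LLDLULDLU VALID
Fold 4: move[6]->L => LLDLULLLU VALID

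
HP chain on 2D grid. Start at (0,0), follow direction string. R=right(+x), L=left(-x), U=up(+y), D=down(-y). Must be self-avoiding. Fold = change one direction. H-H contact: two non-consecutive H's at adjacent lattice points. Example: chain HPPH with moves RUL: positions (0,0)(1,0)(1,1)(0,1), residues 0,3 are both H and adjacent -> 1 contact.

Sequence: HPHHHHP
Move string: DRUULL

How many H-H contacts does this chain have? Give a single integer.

Positions: [(0, 0), (0, -1), (1, -1), (1, 0), (1, 1), (0, 1), (-1, 1)]
H-H contact: residue 0 @(0,0) - residue 3 @(1, 0)
H-H contact: residue 0 @(0,0) - residue 5 @(0, 1)

Answer: 2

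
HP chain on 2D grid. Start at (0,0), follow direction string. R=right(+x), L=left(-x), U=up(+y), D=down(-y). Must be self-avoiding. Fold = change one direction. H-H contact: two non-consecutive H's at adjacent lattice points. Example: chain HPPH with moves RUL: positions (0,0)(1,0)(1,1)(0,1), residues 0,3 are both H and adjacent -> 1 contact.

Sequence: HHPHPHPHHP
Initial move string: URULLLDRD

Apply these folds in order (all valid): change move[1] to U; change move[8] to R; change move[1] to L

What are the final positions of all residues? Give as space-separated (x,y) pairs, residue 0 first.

Answer: (0,0) (0,1) (-1,1) (-1,2) (-2,2) (-3,2) (-4,2) (-4,1) (-3,1) (-2,1)

Derivation:
Initial moves: URULLLDRD
Fold: move[1]->U => UUULLLDRD (positions: [(0, 0), (0, 1), (0, 2), (0, 3), (-1, 3), (-2, 3), (-3, 3), (-3, 2), (-2, 2), (-2, 1)])
Fold: move[8]->R => UUULLLDRR (positions: [(0, 0), (0, 1), (0, 2), (0, 3), (-1, 3), (-2, 3), (-3, 3), (-3, 2), (-2, 2), (-1, 2)])
Fold: move[1]->L => ULULLLDRR (positions: [(0, 0), (0, 1), (-1, 1), (-1, 2), (-2, 2), (-3, 2), (-4, 2), (-4, 1), (-3, 1), (-2, 1)])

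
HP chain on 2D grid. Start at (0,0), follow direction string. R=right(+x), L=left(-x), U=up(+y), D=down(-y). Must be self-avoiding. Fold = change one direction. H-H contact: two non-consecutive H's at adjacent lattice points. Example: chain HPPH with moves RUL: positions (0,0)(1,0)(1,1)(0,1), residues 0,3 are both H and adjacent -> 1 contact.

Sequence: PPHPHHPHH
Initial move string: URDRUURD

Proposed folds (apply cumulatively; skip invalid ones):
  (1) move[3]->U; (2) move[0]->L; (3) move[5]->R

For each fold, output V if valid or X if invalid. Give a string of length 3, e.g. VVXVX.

Answer: XXV

Derivation:
Initial: URDRUURD -> [(0, 0), (0, 1), (1, 1), (1, 0), (2, 0), (2, 1), (2, 2), (3, 2), (3, 1)]
Fold 1: move[3]->U => URDUUURD INVALID (collision), skipped
Fold 2: move[0]->L => LRDRUURD INVALID (collision), skipped
Fold 3: move[5]->R => URDRURRD VALID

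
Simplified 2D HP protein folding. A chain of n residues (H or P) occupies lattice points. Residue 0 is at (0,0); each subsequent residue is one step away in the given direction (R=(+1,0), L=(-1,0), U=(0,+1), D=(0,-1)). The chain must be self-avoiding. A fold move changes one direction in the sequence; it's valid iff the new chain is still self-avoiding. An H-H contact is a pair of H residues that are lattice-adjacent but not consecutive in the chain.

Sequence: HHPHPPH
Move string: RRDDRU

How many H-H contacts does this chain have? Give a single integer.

Positions: [(0, 0), (1, 0), (2, 0), (2, -1), (2, -2), (3, -2), (3, -1)]
H-H contact: residue 3 @(2,-1) - residue 6 @(3, -1)

Answer: 1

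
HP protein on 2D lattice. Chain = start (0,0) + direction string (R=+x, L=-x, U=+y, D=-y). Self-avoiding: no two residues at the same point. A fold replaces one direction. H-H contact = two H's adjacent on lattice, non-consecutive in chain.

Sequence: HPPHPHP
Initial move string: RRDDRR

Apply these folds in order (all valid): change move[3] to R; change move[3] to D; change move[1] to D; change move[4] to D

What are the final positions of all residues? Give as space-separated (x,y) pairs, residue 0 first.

Answer: (0,0) (1,0) (1,-1) (1,-2) (1,-3) (1,-4) (2,-4)

Derivation:
Initial moves: RRDDRR
Fold: move[3]->R => RRDRRR (positions: [(0, 0), (1, 0), (2, 0), (2, -1), (3, -1), (4, -1), (5, -1)])
Fold: move[3]->D => RRDDRR (positions: [(0, 0), (1, 0), (2, 0), (2, -1), (2, -2), (3, -2), (4, -2)])
Fold: move[1]->D => RDDDRR (positions: [(0, 0), (1, 0), (1, -1), (1, -2), (1, -3), (2, -3), (3, -3)])
Fold: move[4]->D => RDDDDR (positions: [(0, 0), (1, 0), (1, -1), (1, -2), (1, -3), (1, -4), (2, -4)])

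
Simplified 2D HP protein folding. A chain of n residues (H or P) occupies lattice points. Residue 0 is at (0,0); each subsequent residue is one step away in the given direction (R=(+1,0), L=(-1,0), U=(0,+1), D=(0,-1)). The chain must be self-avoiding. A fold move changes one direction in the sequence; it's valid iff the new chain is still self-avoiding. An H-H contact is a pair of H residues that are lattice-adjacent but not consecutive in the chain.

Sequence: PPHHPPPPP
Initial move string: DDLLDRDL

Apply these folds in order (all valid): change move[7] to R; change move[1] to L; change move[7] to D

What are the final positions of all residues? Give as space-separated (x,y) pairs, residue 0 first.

Answer: (0,0) (0,-1) (-1,-1) (-2,-1) (-3,-1) (-3,-2) (-2,-2) (-2,-3) (-2,-4)

Derivation:
Initial moves: DDLLDRDL
Fold: move[7]->R => DDLLDRDR (positions: [(0, 0), (0, -1), (0, -2), (-1, -2), (-2, -2), (-2, -3), (-1, -3), (-1, -4), (0, -4)])
Fold: move[1]->L => DLLLDRDR (positions: [(0, 0), (0, -1), (-1, -1), (-2, -1), (-3, -1), (-3, -2), (-2, -2), (-2, -3), (-1, -3)])
Fold: move[7]->D => DLLLDRDD (positions: [(0, 0), (0, -1), (-1, -1), (-2, -1), (-3, -1), (-3, -2), (-2, -2), (-2, -3), (-2, -4)])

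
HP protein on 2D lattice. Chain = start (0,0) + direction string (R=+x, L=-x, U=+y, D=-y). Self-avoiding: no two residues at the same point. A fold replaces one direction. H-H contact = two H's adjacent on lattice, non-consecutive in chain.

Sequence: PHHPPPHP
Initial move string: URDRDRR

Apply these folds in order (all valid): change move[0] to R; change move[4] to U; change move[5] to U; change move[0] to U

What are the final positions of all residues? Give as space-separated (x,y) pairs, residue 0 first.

Initial moves: URDRDRR
Fold: move[0]->R => RRDRDRR (positions: [(0, 0), (1, 0), (2, 0), (2, -1), (3, -1), (3, -2), (4, -2), (5, -2)])
Fold: move[4]->U => RRDRURR (positions: [(0, 0), (1, 0), (2, 0), (2, -1), (3, -1), (3, 0), (4, 0), (5, 0)])
Fold: move[5]->U => RRDRUUR (positions: [(0, 0), (1, 0), (2, 0), (2, -1), (3, -1), (3, 0), (3, 1), (4, 1)])
Fold: move[0]->U => URDRUUR (positions: [(0, 0), (0, 1), (1, 1), (1, 0), (2, 0), (2, 1), (2, 2), (3, 2)])

Answer: (0,0) (0,1) (1,1) (1,0) (2,0) (2,1) (2,2) (3,2)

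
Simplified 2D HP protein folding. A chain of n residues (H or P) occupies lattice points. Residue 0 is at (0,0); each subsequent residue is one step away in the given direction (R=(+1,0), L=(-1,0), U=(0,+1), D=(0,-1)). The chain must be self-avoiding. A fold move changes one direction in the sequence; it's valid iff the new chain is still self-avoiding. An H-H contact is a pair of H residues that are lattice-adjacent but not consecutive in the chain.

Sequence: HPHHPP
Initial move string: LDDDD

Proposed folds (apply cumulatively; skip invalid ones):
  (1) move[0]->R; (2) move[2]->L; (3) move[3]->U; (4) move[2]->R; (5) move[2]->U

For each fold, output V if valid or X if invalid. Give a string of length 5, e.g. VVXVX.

Initial: LDDDD -> [(0, 0), (-1, 0), (-1, -1), (-1, -2), (-1, -3), (-1, -4)]
Fold 1: move[0]->R => RDDDD VALID
Fold 2: move[2]->L => RDLDD VALID
Fold 3: move[3]->U => RDLUD INVALID (collision), skipped
Fold 4: move[2]->R => RDRDD VALID
Fold 5: move[2]->U => RDUDD INVALID (collision), skipped

Answer: VVXVX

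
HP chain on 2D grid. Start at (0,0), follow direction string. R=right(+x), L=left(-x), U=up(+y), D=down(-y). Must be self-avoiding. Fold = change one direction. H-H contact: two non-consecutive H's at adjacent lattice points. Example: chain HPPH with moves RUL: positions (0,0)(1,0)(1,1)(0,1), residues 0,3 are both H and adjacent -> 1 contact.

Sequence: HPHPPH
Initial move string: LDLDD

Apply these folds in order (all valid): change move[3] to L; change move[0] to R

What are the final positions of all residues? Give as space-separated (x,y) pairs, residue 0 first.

Initial moves: LDLDD
Fold: move[3]->L => LDLLD (positions: [(0, 0), (-1, 0), (-1, -1), (-2, -1), (-3, -1), (-3, -2)])
Fold: move[0]->R => RDLLD (positions: [(0, 0), (1, 0), (1, -1), (0, -1), (-1, -1), (-1, -2)])

Answer: (0,0) (1,0) (1,-1) (0,-1) (-1,-1) (-1,-2)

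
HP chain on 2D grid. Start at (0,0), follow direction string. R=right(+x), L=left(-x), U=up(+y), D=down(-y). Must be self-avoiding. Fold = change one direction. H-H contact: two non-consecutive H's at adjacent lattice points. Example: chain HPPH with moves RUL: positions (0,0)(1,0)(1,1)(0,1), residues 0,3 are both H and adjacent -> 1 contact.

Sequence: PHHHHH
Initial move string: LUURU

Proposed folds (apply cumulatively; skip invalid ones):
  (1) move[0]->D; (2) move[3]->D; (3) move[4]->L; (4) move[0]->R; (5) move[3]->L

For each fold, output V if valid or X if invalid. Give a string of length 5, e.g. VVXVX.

Answer: XXXVV

Derivation:
Initial: LUURU -> [(0, 0), (-1, 0), (-1, 1), (-1, 2), (0, 2), (0, 3)]
Fold 1: move[0]->D => DUURU INVALID (collision), skipped
Fold 2: move[3]->D => LUUDU INVALID (collision), skipped
Fold 3: move[4]->L => LUURL INVALID (collision), skipped
Fold 4: move[0]->R => RUURU VALID
Fold 5: move[3]->L => RUULU VALID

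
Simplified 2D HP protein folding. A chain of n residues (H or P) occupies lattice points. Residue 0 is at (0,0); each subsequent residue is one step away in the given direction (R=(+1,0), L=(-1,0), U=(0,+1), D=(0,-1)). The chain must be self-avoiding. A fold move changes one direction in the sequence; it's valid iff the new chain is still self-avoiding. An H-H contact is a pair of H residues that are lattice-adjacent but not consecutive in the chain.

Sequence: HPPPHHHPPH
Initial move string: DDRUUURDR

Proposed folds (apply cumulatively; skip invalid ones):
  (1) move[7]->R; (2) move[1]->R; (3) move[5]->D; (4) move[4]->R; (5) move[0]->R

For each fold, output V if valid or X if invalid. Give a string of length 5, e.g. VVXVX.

Answer: VVXVV

Derivation:
Initial: DDRUUURDR -> [(0, 0), (0, -1), (0, -2), (1, -2), (1, -1), (1, 0), (1, 1), (2, 1), (2, 0), (3, 0)]
Fold 1: move[7]->R => DDRUUURRR VALID
Fold 2: move[1]->R => DRRUUURRR VALID
Fold 3: move[5]->D => DRRUUDRRR INVALID (collision), skipped
Fold 4: move[4]->R => DRRURURRR VALID
Fold 5: move[0]->R => RRRURURRR VALID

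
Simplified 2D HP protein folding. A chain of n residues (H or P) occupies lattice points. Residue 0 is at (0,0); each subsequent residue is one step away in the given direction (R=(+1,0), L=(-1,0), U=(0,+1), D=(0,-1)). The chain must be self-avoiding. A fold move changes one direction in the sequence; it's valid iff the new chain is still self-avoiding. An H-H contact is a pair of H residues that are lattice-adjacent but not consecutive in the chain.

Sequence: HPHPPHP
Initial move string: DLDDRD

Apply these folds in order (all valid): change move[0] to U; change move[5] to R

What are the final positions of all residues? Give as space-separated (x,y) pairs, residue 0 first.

Initial moves: DLDDRD
Fold: move[0]->U => ULDDRD (positions: [(0, 0), (0, 1), (-1, 1), (-1, 0), (-1, -1), (0, -1), (0, -2)])
Fold: move[5]->R => ULDDRR (positions: [(0, 0), (0, 1), (-1, 1), (-1, 0), (-1, -1), (0, -1), (1, -1)])

Answer: (0,0) (0,1) (-1,1) (-1,0) (-1,-1) (0,-1) (1,-1)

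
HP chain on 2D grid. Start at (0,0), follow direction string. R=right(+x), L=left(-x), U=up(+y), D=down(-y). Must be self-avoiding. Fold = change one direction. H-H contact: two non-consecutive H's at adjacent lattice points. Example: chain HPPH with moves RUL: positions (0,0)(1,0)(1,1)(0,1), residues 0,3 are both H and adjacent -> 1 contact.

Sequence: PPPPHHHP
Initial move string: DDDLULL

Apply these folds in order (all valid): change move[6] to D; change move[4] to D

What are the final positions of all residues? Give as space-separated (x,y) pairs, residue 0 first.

Initial moves: DDDLULL
Fold: move[6]->D => DDDLULD (positions: [(0, 0), (0, -1), (0, -2), (0, -3), (-1, -3), (-1, -2), (-2, -2), (-2, -3)])
Fold: move[4]->D => DDDLDLD (positions: [(0, 0), (0, -1), (0, -2), (0, -3), (-1, -3), (-1, -4), (-2, -4), (-2, -5)])

Answer: (0,0) (0,-1) (0,-2) (0,-3) (-1,-3) (-1,-4) (-2,-4) (-2,-5)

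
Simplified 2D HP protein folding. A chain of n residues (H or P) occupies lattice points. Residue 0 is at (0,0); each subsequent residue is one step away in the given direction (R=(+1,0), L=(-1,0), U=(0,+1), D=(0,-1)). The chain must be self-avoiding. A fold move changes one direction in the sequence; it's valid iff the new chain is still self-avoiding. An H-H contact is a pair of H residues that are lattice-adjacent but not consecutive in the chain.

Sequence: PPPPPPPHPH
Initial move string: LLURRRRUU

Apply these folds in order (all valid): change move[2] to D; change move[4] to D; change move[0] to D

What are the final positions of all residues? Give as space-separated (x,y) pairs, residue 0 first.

Answer: (0,0) (0,-1) (-1,-1) (-1,-2) (0,-2) (0,-3) (1,-3) (2,-3) (2,-2) (2,-1)

Derivation:
Initial moves: LLURRRRUU
Fold: move[2]->D => LLDRRRRUU (positions: [(0, 0), (-1, 0), (-2, 0), (-2, -1), (-1, -1), (0, -1), (1, -1), (2, -1), (2, 0), (2, 1)])
Fold: move[4]->D => LLDRDRRUU (positions: [(0, 0), (-1, 0), (-2, 0), (-2, -1), (-1, -1), (-1, -2), (0, -2), (1, -2), (1, -1), (1, 0)])
Fold: move[0]->D => DLDRDRRUU (positions: [(0, 0), (0, -1), (-1, -1), (-1, -2), (0, -2), (0, -3), (1, -3), (2, -3), (2, -2), (2, -1)])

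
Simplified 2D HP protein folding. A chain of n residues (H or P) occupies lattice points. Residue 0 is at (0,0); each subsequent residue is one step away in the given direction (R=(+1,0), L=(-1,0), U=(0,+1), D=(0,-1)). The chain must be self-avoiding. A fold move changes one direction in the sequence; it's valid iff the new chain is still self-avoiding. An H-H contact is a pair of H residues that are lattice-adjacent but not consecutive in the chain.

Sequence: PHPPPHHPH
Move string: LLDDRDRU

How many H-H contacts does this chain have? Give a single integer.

Positions: [(0, 0), (-1, 0), (-2, 0), (-2, -1), (-2, -2), (-1, -2), (-1, -3), (0, -3), (0, -2)]
H-H contact: residue 5 @(-1,-2) - residue 8 @(0, -2)

Answer: 1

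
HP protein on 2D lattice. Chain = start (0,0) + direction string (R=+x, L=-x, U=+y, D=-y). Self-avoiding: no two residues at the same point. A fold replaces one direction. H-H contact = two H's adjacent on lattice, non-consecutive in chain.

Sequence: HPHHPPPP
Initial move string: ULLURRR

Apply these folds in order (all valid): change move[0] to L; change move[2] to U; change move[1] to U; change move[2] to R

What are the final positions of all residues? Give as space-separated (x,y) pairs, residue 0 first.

Initial moves: ULLURRR
Fold: move[0]->L => LLLURRR (positions: [(0, 0), (-1, 0), (-2, 0), (-3, 0), (-3, 1), (-2, 1), (-1, 1), (0, 1)])
Fold: move[2]->U => LLUURRR (positions: [(0, 0), (-1, 0), (-2, 0), (-2, 1), (-2, 2), (-1, 2), (0, 2), (1, 2)])
Fold: move[1]->U => LUUURRR (positions: [(0, 0), (-1, 0), (-1, 1), (-1, 2), (-1, 3), (0, 3), (1, 3), (2, 3)])
Fold: move[2]->R => LURURRR (positions: [(0, 0), (-1, 0), (-1, 1), (0, 1), (0, 2), (1, 2), (2, 2), (3, 2)])

Answer: (0,0) (-1,0) (-1,1) (0,1) (0,2) (1,2) (2,2) (3,2)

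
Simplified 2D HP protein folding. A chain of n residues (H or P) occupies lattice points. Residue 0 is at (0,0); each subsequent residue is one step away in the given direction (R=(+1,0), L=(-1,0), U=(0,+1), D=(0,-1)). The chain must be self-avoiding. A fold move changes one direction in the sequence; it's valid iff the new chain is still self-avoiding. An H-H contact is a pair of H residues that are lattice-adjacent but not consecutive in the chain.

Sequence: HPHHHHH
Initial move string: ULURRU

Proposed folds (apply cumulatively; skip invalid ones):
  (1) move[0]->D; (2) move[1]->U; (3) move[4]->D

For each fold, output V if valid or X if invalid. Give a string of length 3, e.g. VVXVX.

Initial: ULURRU -> [(0, 0), (0, 1), (-1, 1), (-1, 2), (0, 2), (1, 2), (1, 3)]
Fold 1: move[0]->D => DLURRU INVALID (collision), skipped
Fold 2: move[1]->U => UUURRU VALID
Fold 3: move[4]->D => UUURDU INVALID (collision), skipped

Answer: XVX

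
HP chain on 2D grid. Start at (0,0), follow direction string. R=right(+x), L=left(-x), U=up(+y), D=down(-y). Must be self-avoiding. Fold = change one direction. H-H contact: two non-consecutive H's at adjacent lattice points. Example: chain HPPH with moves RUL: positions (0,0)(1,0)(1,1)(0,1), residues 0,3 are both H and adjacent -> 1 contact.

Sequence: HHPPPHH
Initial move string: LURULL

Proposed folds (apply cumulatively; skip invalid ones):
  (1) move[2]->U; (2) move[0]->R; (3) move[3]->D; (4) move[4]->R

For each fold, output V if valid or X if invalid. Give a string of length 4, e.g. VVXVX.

Initial: LURULL -> [(0, 0), (-1, 0), (-1, 1), (0, 1), (0, 2), (-1, 2), (-2, 2)]
Fold 1: move[2]->U => LUUULL VALID
Fold 2: move[0]->R => RUUULL VALID
Fold 3: move[3]->D => RUUDLL INVALID (collision), skipped
Fold 4: move[4]->R => RUUURL INVALID (collision), skipped

Answer: VVXX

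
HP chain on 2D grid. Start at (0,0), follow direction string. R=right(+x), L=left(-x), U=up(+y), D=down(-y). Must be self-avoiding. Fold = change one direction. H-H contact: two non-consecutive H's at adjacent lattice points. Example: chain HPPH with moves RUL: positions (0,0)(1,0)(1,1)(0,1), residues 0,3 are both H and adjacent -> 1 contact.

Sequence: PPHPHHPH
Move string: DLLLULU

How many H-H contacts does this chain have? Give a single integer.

Positions: [(0, 0), (0, -1), (-1, -1), (-2, -1), (-3, -1), (-3, 0), (-4, 0), (-4, 1)]
No H-H contacts found.

Answer: 0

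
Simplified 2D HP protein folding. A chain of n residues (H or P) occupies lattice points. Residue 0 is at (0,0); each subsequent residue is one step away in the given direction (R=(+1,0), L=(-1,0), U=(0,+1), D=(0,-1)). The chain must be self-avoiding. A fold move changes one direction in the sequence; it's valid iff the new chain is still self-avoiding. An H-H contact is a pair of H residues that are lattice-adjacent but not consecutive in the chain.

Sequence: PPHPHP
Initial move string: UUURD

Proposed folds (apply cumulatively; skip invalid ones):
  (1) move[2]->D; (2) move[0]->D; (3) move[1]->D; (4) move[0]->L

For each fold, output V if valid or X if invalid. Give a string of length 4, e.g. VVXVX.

Answer: XXXV

Derivation:
Initial: UUURD -> [(0, 0), (0, 1), (0, 2), (0, 3), (1, 3), (1, 2)]
Fold 1: move[2]->D => UUDRD INVALID (collision), skipped
Fold 2: move[0]->D => DUURD INVALID (collision), skipped
Fold 3: move[1]->D => UDURD INVALID (collision), skipped
Fold 4: move[0]->L => LUURD VALID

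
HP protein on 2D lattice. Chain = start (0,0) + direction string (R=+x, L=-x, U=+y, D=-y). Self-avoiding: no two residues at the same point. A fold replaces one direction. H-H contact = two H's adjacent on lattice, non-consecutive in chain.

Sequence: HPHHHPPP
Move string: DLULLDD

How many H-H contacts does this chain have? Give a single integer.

Positions: [(0, 0), (0, -1), (-1, -1), (-1, 0), (-2, 0), (-3, 0), (-3, -1), (-3, -2)]
H-H contact: residue 0 @(0,0) - residue 3 @(-1, 0)

Answer: 1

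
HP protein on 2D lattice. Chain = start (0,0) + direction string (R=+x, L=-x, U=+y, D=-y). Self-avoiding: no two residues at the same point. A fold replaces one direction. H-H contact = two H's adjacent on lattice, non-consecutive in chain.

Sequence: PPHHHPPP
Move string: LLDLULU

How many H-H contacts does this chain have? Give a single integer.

Positions: [(0, 0), (-1, 0), (-2, 0), (-2, -1), (-3, -1), (-3, 0), (-4, 0), (-4, 1)]
No H-H contacts found.

Answer: 0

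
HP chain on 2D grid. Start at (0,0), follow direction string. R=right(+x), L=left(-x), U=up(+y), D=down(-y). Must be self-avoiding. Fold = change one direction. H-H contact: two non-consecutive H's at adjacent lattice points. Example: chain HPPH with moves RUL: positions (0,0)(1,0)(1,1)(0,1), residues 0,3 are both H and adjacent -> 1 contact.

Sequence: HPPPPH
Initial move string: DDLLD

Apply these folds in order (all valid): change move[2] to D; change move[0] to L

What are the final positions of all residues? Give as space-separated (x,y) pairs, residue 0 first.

Initial moves: DDLLD
Fold: move[2]->D => DDDLD (positions: [(0, 0), (0, -1), (0, -2), (0, -3), (-1, -3), (-1, -4)])
Fold: move[0]->L => LDDLD (positions: [(0, 0), (-1, 0), (-1, -1), (-1, -2), (-2, -2), (-2, -3)])

Answer: (0,0) (-1,0) (-1,-1) (-1,-2) (-2,-2) (-2,-3)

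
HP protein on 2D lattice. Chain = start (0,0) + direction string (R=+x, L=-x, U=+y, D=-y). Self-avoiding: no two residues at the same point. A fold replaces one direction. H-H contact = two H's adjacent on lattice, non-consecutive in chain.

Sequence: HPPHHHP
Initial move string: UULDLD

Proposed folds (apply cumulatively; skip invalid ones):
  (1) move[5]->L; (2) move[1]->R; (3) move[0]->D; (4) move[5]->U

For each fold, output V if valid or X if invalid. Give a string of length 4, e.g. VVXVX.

Initial: UULDLD -> [(0, 0), (0, 1), (0, 2), (-1, 2), (-1, 1), (-2, 1), (-2, 0)]
Fold 1: move[5]->L => UULDLL VALID
Fold 2: move[1]->R => URLDLL INVALID (collision), skipped
Fold 3: move[0]->D => DULDLL INVALID (collision), skipped
Fold 4: move[5]->U => UULDLU VALID

Answer: VXXV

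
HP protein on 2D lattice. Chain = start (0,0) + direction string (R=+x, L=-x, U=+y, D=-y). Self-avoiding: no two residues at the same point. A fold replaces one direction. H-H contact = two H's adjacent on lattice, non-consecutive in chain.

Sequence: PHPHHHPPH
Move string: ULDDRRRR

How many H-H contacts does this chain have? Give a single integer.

Positions: [(0, 0), (0, 1), (-1, 1), (-1, 0), (-1, -1), (0, -1), (1, -1), (2, -1), (3, -1)]
No H-H contacts found.

Answer: 0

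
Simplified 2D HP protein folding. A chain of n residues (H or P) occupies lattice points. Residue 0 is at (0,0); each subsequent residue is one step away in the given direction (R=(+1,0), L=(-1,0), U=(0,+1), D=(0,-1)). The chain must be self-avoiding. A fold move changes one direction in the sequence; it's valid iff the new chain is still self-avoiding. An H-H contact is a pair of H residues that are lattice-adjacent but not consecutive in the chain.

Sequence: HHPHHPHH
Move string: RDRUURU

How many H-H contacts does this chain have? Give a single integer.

Positions: [(0, 0), (1, 0), (1, -1), (2, -1), (2, 0), (2, 1), (3, 1), (3, 2)]
H-H contact: residue 1 @(1,0) - residue 4 @(2, 0)

Answer: 1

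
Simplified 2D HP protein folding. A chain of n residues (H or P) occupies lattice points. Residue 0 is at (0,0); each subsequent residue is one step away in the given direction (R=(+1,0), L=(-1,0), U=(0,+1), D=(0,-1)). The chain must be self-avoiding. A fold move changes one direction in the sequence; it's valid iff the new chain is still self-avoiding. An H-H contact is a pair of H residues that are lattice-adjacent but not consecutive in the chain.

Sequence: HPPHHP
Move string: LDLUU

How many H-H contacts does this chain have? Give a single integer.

Positions: [(0, 0), (-1, 0), (-1, -1), (-2, -1), (-2, 0), (-2, 1)]
No H-H contacts found.

Answer: 0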